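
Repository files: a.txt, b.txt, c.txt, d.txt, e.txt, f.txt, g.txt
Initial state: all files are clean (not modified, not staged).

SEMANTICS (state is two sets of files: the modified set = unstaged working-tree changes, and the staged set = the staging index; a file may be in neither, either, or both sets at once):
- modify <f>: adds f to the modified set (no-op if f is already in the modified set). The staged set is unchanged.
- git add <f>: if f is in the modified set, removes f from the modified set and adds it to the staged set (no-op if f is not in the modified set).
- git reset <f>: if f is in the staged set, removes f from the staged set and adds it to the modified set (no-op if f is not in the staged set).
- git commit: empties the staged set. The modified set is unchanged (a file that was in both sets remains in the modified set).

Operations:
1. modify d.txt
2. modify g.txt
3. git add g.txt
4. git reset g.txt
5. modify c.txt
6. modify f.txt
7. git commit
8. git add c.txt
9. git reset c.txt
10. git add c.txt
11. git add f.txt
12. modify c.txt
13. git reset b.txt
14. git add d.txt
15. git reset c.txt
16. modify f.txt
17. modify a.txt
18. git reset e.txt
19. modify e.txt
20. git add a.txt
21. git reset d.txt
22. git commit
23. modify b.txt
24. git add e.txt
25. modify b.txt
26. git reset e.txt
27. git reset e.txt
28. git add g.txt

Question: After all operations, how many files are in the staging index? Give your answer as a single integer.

After op 1 (modify d.txt): modified={d.txt} staged={none}
After op 2 (modify g.txt): modified={d.txt, g.txt} staged={none}
After op 3 (git add g.txt): modified={d.txt} staged={g.txt}
After op 4 (git reset g.txt): modified={d.txt, g.txt} staged={none}
After op 5 (modify c.txt): modified={c.txt, d.txt, g.txt} staged={none}
After op 6 (modify f.txt): modified={c.txt, d.txt, f.txt, g.txt} staged={none}
After op 7 (git commit): modified={c.txt, d.txt, f.txt, g.txt} staged={none}
After op 8 (git add c.txt): modified={d.txt, f.txt, g.txt} staged={c.txt}
After op 9 (git reset c.txt): modified={c.txt, d.txt, f.txt, g.txt} staged={none}
After op 10 (git add c.txt): modified={d.txt, f.txt, g.txt} staged={c.txt}
After op 11 (git add f.txt): modified={d.txt, g.txt} staged={c.txt, f.txt}
After op 12 (modify c.txt): modified={c.txt, d.txt, g.txt} staged={c.txt, f.txt}
After op 13 (git reset b.txt): modified={c.txt, d.txt, g.txt} staged={c.txt, f.txt}
After op 14 (git add d.txt): modified={c.txt, g.txt} staged={c.txt, d.txt, f.txt}
After op 15 (git reset c.txt): modified={c.txt, g.txt} staged={d.txt, f.txt}
After op 16 (modify f.txt): modified={c.txt, f.txt, g.txt} staged={d.txt, f.txt}
After op 17 (modify a.txt): modified={a.txt, c.txt, f.txt, g.txt} staged={d.txt, f.txt}
After op 18 (git reset e.txt): modified={a.txt, c.txt, f.txt, g.txt} staged={d.txt, f.txt}
After op 19 (modify e.txt): modified={a.txt, c.txt, e.txt, f.txt, g.txt} staged={d.txt, f.txt}
After op 20 (git add a.txt): modified={c.txt, e.txt, f.txt, g.txt} staged={a.txt, d.txt, f.txt}
After op 21 (git reset d.txt): modified={c.txt, d.txt, e.txt, f.txt, g.txt} staged={a.txt, f.txt}
After op 22 (git commit): modified={c.txt, d.txt, e.txt, f.txt, g.txt} staged={none}
After op 23 (modify b.txt): modified={b.txt, c.txt, d.txt, e.txt, f.txt, g.txt} staged={none}
After op 24 (git add e.txt): modified={b.txt, c.txt, d.txt, f.txt, g.txt} staged={e.txt}
After op 25 (modify b.txt): modified={b.txt, c.txt, d.txt, f.txt, g.txt} staged={e.txt}
After op 26 (git reset e.txt): modified={b.txt, c.txt, d.txt, e.txt, f.txt, g.txt} staged={none}
After op 27 (git reset e.txt): modified={b.txt, c.txt, d.txt, e.txt, f.txt, g.txt} staged={none}
After op 28 (git add g.txt): modified={b.txt, c.txt, d.txt, e.txt, f.txt} staged={g.txt}
Final staged set: {g.txt} -> count=1

Answer: 1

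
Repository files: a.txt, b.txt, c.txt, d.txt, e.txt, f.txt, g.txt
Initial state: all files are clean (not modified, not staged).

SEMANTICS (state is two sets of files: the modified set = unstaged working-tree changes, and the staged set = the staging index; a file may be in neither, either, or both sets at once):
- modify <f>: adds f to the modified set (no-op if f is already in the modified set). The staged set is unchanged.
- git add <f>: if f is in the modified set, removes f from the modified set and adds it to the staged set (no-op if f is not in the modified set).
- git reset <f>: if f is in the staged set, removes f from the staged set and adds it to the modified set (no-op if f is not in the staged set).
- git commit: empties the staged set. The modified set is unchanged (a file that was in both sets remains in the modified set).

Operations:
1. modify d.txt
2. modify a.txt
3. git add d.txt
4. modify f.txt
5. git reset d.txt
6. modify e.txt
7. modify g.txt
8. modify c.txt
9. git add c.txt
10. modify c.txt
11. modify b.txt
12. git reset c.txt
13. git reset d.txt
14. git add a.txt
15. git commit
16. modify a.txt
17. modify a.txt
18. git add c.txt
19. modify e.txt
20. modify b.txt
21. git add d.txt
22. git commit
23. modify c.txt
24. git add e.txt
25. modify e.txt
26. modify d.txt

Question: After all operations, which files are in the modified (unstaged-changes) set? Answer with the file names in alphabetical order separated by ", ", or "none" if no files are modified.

Answer: a.txt, b.txt, c.txt, d.txt, e.txt, f.txt, g.txt

Derivation:
After op 1 (modify d.txt): modified={d.txt} staged={none}
After op 2 (modify a.txt): modified={a.txt, d.txt} staged={none}
After op 3 (git add d.txt): modified={a.txt} staged={d.txt}
After op 4 (modify f.txt): modified={a.txt, f.txt} staged={d.txt}
After op 5 (git reset d.txt): modified={a.txt, d.txt, f.txt} staged={none}
After op 6 (modify e.txt): modified={a.txt, d.txt, e.txt, f.txt} staged={none}
After op 7 (modify g.txt): modified={a.txt, d.txt, e.txt, f.txt, g.txt} staged={none}
After op 8 (modify c.txt): modified={a.txt, c.txt, d.txt, e.txt, f.txt, g.txt} staged={none}
After op 9 (git add c.txt): modified={a.txt, d.txt, e.txt, f.txt, g.txt} staged={c.txt}
After op 10 (modify c.txt): modified={a.txt, c.txt, d.txt, e.txt, f.txt, g.txt} staged={c.txt}
After op 11 (modify b.txt): modified={a.txt, b.txt, c.txt, d.txt, e.txt, f.txt, g.txt} staged={c.txt}
After op 12 (git reset c.txt): modified={a.txt, b.txt, c.txt, d.txt, e.txt, f.txt, g.txt} staged={none}
After op 13 (git reset d.txt): modified={a.txt, b.txt, c.txt, d.txt, e.txt, f.txt, g.txt} staged={none}
After op 14 (git add a.txt): modified={b.txt, c.txt, d.txt, e.txt, f.txt, g.txt} staged={a.txt}
After op 15 (git commit): modified={b.txt, c.txt, d.txt, e.txt, f.txt, g.txt} staged={none}
After op 16 (modify a.txt): modified={a.txt, b.txt, c.txt, d.txt, e.txt, f.txt, g.txt} staged={none}
After op 17 (modify a.txt): modified={a.txt, b.txt, c.txt, d.txt, e.txt, f.txt, g.txt} staged={none}
After op 18 (git add c.txt): modified={a.txt, b.txt, d.txt, e.txt, f.txt, g.txt} staged={c.txt}
After op 19 (modify e.txt): modified={a.txt, b.txt, d.txt, e.txt, f.txt, g.txt} staged={c.txt}
After op 20 (modify b.txt): modified={a.txt, b.txt, d.txt, e.txt, f.txt, g.txt} staged={c.txt}
After op 21 (git add d.txt): modified={a.txt, b.txt, e.txt, f.txt, g.txt} staged={c.txt, d.txt}
After op 22 (git commit): modified={a.txt, b.txt, e.txt, f.txt, g.txt} staged={none}
After op 23 (modify c.txt): modified={a.txt, b.txt, c.txt, e.txt, f.txt, g.txt} staged={none}
After op 24 (git add e.txt): modified={a.txt, b.txt, c.txt, f.txt, g.txt} staged={e.txt}
After op 25 (modify e.txt): modified={a.txt, b.txt, c.txt, e.txt, f.txt, g.txt} staged={e.txt}
After op 26 (modify d.txt): modified={a.txt, b.txt, c.txt, d.txt, e.txt, f.txt, g.txt} staged={e.txt}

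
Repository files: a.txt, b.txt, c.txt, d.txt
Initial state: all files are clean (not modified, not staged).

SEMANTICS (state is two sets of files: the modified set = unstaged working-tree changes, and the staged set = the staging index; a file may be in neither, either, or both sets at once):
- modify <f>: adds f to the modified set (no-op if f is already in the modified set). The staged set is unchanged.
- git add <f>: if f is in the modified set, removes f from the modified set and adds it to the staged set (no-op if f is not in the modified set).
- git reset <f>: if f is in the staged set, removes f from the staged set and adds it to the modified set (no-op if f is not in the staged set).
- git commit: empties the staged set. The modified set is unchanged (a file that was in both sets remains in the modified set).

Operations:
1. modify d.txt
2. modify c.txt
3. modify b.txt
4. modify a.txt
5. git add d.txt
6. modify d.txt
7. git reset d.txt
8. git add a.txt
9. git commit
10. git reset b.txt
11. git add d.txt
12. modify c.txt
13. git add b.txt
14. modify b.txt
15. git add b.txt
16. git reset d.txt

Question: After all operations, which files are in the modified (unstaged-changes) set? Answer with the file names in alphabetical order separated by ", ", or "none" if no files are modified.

Answer: c.txt, d.txt

Derivation:
After op 1 (modify d.txt): modified={d.txt} staged={none}
After op 2 (modify c.txt): modified={c.txt, d.txt} staged={none}
After op 3 (modify b.txt): modified={b.txt, c.txt, d.txt} staged={none}
After op 4 (modify a.txt): modified={a.txt, b.txt, c.txt, d.txt} staged={none}
After op 5 (git add d.txt): modified={a.txt, b.txt, c.txt} staged={d.txt}
After op 6 (modify d.txt): modified={a.txt, b.txt, c.txt, d.txt} staged={d.txt}
After op 7 (git reset d.txt): modified={a.txt, b.txt, c.txt, d.txt} staged={none}
After op 8 (git add a.txt): modified={b.txt, c.txt, d.txt} staged={a.txt}
After op 9 (git commit): modified={b.txt, c.txt, d.txt} staged={none}
After op 10 (git reset b.txt): modified={b.txt, c.txt, d.txt} staged={none}
After op 11 (git add d.txt): modified={b.txt, c.txt} staged={d.txt}
After op 12 (modify c.txt): modified={b.txt, c.txt} staged={d.txt}
After op 13 (git add b.txt): modified={c.txt} staged={b.txt, d.txt}
After op 14 (modify b.txt): modified={b.txt, c.txt} staged={b.txt, d.txt}
After op 15 (git add b.txt): modified={c.txt} staged={b.txt, d.txt}
After op 16 (git reset d.txt): modified={c.txt, d.txt} staged={b.txt}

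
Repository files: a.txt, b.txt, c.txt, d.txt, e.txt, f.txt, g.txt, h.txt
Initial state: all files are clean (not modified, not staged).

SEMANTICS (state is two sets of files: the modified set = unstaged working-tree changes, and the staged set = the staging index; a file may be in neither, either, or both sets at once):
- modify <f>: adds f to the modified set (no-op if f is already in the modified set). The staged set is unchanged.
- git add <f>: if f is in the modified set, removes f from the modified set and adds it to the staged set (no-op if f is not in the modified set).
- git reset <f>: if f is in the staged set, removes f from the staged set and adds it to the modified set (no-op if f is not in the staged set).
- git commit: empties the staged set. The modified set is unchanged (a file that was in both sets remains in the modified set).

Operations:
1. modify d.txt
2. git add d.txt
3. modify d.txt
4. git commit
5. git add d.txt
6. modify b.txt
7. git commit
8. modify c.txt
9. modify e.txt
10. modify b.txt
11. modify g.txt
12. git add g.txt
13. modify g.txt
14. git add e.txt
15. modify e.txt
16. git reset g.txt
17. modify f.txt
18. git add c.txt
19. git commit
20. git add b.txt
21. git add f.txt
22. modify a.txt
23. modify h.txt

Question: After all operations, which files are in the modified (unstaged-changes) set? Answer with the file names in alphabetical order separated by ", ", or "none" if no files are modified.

Answer: a.txt, e.txt, g.txt, h.txt

Derivation:
After op 1 (modify d.txt): modified={d.txt} staged={none}
After op 2 (git add d.txt): modified={none} staged={d.txt}
After op 3 (modify d.txt): modified={d.txt} staged={d.txt}
After op 4 (git commit): modified={d.txt} staged={none}
After op 5 (git add d.txt): modified={none} staged={d.txt}
After op 6 (modify b.txt): modified={b.txt} staged={d.txt}
After op 7 (git commit): modified={b.txt} staged={none}
After op 8 (modify c.txt): modified={b.txt, c.txt} staged={none}
After op 9 (modify e.txt): modified={b.txt, c.txt, e.txt} staged={none}
After op 10 (modify b.txt): modified={b.txt, c.txt, e.txt} staged={none}
After op 11 (modify g.txt): modified={b.txt, c.txt, e.txt, g.txt} staged={none}
After op 12 (git add g.txt): modified={b.txt, c.txt, e.txt} staged={g.txt}
After op 13 (modify g.txt): modified={b.txt, c.txt, e.txt, g.txt} staged={g.txt}
After op 14 (git add e.txt): modified={b.txt, c.txt, g.txt} staged={e.txt, g.txt}
After op 15 (modify e.txt): modified={b.txt, c.txt, e.txt, g.txt} staged={e.txt, g.txt}
After op 16 (git reset g.txt): modified={b.txt, c.txt, e.txt, g.txt} staged={e.txt}
After op 17 (modify f.txt): modified={b.txt, c.txt, e.txt, f.txt, g.txt} staged={e.txt}
After op 18 (git add c.txt): modified={b.txt, e.txt, f.txt, g.txt} staged={c.txt, e.txt}
After op 19 (git commit): modified={b.txt, e.txt, f.txt, g.txt} staged={none}
After op 20 (git add b.txt): modified={e.txt, f.txt, g.txt} staged={b.txt}
After op 21 (git add f.txt): modified={e.txt, g.txt} staged={b.txt, f.txt}
After op 22 (modify a.txt): modified={a.txt, e.txt, g.txt} staged={b.txt, f.txt}
After op 23 (modify h.txt): modified={a.txt, e.txt, g.txt, h.txt} staged={b.txt, f.txt}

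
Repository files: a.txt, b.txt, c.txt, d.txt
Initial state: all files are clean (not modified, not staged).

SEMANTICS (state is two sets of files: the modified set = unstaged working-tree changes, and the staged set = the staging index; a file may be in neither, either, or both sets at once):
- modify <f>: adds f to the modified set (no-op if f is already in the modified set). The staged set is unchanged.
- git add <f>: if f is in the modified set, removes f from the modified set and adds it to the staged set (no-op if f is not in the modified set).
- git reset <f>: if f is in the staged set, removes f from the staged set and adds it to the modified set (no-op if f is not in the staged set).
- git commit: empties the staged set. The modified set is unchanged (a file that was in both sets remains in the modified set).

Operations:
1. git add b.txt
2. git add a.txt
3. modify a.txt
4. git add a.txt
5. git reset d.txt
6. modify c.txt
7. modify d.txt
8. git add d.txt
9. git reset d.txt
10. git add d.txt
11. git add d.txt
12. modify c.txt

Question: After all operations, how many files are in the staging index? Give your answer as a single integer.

Answer: 2

Derivation:
After op 1 (git add b.txt): modified={none} staged={none}
After op 2 (git add a.txt): modified={none} staged={none}
After op 3 (modify a.txt): modified={a.txt} staged={none}
After op 4 (git add a.txt): modified={none} staged={a.txt}
After op 5 (git reset d.txt): modified={none} staged={a.txt}
After op 6 (modify c.txt): modified={c.txt} staged={a.txt}
After op 7 (modify d.txt): modified={c.txt, d.txt} staged={a.txt}
After op 8 (git add d.txt): modified={c.txt} staged={a.txt, d.txt}
After op 9 (git reset d.txt): modified={c.txt, d.txt} staged={a.txt}
After op 10 (git add d.txt): modified={c.txt} staged={a.txt, d.txt}
After op 11 (git add d.txt): modified={c.txt} staged={a.txt, d.txt}
After op 12 (modify c.txt): modified={c.txt} staged={a.txt, d.txt}
Final staged set: {a.txt, d.txt} -> count=2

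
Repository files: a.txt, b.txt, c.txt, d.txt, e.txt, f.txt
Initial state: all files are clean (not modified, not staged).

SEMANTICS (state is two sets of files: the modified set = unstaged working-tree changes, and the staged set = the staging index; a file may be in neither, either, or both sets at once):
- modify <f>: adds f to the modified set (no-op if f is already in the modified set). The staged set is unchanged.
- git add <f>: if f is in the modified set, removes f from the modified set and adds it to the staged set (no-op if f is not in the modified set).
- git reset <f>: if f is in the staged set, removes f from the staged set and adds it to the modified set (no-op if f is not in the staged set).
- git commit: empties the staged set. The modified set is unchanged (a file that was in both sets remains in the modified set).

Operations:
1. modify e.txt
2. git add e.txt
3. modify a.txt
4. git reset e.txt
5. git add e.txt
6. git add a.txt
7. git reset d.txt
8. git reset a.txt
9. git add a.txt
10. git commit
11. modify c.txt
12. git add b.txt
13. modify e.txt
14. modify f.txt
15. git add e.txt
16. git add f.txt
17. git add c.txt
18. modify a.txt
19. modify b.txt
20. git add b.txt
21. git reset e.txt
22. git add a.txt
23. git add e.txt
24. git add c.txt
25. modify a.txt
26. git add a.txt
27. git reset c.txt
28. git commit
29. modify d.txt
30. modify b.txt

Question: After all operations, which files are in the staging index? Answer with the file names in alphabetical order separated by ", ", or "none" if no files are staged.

Answer: none

Derivation:
After op 1 (modify e.txt): modified={e.txt} staged={none}
After op 2 (git add e.txt): modified={none} staged={e.txt}
After op 3 (modify a.txt): modified={a.txt} staged={e.txt}
After op 4 (git reset e.txt): modified={a.txt, e.txt} staged={none}
After op 5 (git add e.txt): modified={a.txt} staged={e.txt}
After op 6 (git add a.txt): modified={none} staged={a.txt, e.txt}
After op 7 (git reset d.txt): modified={none} staged={a.txt, e.txt}
After op 8 (git reset a.txt): modified={a.txt} staged={e.txt}
After op 9 (git add a.txt): modified={none} staged={a.txt, e.txt}
After op 10 (git commit): modified={none} staged={none}
After op 11 (modify c.txt): modified={c.txt} staged={none}
After op 12 (git add b.txt): modified={c.txt} staged={none}
After op 13 (modify e.txt): modified={c.txt, e.txt} staged={none}
After op 14 (modify f.txt): modified={c.txt, e.txt, f.txt} staged={none}
After op 15 (git add e.txt): modified={c.txt, f.txt} staged={e.txt}
After op 16 (git add f.txt): modified={c.txt} staged={e.txt, f.txt}
After op 17 (git add c.txt): modified={none} staged={c.txt, e.txt, f.txt}
After op 18 (modify a.txt): modified={a.txt} staged={c.txt, e.txt, f.txt}
After op 19 (modify b.txt): modified={a.txt, b.txt} staged={c.txt, e.txt, f.txt}
After op 20 (git add b.txt): modified={a.txt} staged={b.txt, c.txt, e.txt, f.txt}
After op 21 (git reset e.txt): modified={a.txt, e.txt} staged={b.txt, c.txt, f.txt}
After op 22 (git add a.txt): modified={e.txt} staged={a.txt, b.txt, c.txt, f.txt}
After op 23 (git add e.txt): modified={none} staged={a.txt, b.txt, c.txt, e.txt, f.txt}
After op 24 (git add c.txt): modified={none} staged={a.txt, b.txt, c.txt, e.txt, f.txt}
After op 25 (modify a.txt): modified={a.txt} staged={a.txt, b.txt, c.txt, e.txt, f.txt}
After op 26 (git add a.txt): modified={none} staged={a.txt, b.txt, c.txt, e.txt, f.txt}
After op 27 (git reset c.txt): modified={c.txt} staged={a.txt, b.txt, e.txt, f.txt}
After op 28 (git commit): modified={c.txt} staged={none}
After op 29 (modify d.txt): modified={c.txt, d.txt} staged={none}
After op 30 (modify b.txt): modified={b.txt, c.txt, d.txt} staged={none}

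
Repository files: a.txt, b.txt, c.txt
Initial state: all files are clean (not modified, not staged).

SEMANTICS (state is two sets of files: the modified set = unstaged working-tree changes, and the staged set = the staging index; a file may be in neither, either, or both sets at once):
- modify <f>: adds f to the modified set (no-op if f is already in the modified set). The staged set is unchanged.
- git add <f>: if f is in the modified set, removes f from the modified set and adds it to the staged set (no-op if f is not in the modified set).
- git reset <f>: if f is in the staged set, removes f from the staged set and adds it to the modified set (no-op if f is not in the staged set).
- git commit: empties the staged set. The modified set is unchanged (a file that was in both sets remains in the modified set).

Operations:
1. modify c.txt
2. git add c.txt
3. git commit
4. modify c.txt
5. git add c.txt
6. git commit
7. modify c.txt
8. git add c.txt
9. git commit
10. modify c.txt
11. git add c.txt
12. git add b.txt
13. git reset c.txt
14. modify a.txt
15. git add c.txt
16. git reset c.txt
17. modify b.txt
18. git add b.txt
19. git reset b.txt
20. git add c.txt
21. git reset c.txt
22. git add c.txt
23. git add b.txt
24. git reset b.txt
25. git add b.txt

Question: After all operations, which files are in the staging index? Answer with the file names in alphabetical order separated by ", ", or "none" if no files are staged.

Answer: b.txt, c.txt

Derivation:
After op 1 (modify c.txt): modified={c.txt} staged={none}
After op 2 (git add c.txt): modified={none} staged={c.txt}
After op 3 (git commit): modified={none} staged={none}
After op 4 (modify c.txt): modified={c.txt} staged={none}
After op 5 (git add c.txt): modified={none} staged={c.txt}
After op 6 (git commit): modified={none} staged={none}
After op 7 (modify c.txt): modified={c.txt} staged={none}
After op 8 (git add c.txt): modified={none} staged={c.txt}
After op 9 (git commit): modified={none} staged={none}
After op 10 (modify c.txt): modified={c.txt} staged={none}
After op 11 (git add c.txt): modified={none} staged={c.txt}
After op 12 (git add b.txt): modified={none} staged={c.txt}
After op 13 (git reset c.txt): modified={c.txt} staged={none}
After op 14 (modify a.txt): modified={a.txt, c.txt} staged={none}
After op 15 (git add c.txt): modified={a.txt} staged={c.txt}
After op 16 (git reset c.txt): modified={a.txt, c.txt} staged={none}
After op 17 (modify b.txt): modified={a.txt, b.txt, c.txt} staged={none}
After op 18 (git add b.txt): modified={a.txt, c.txt} staged={b.txt}
After op 19 (git reset b.txt): modified={a.txt, b.txt, c.txt} staged={none}
After op 20 (git add c.txt): modified={a.txt, b.txt} staged={c.txt}
After op 21 (git reset c.txt): modified={a.txt, b.txt, c.txt} staged={none}
After op 22 (git add c.txt): modified={a.txt, b.txt} staged={c.txt}
After op 23 (git add b.txt): modified={a.txt} staged={b.txt, c.txt}
After op 24 (git reset b.txt): modified={a.txt, b.txt} staged={c.txt}
After op 25 (git add b.txt): modified={a.txt} staged={b.txt, c.txt}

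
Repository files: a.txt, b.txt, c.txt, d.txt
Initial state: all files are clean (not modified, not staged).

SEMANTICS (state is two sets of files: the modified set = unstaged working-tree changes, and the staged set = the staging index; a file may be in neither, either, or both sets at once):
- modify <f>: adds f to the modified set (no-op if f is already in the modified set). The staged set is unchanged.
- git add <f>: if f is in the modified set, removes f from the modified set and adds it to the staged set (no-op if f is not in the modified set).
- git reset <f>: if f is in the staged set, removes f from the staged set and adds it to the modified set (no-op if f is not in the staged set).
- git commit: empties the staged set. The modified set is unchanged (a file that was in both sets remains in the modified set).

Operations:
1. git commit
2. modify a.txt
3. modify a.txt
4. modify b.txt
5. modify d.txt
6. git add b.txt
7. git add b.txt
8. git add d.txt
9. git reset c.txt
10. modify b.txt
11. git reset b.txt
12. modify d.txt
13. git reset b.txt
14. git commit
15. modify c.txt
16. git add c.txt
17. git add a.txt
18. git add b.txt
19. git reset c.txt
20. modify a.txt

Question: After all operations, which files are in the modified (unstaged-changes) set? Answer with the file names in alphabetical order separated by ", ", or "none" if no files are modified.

Answer: a.txt, c.txt, d.txt

Derivation:
After op 1 (git commit): modified={none} staged={none}
After op 2 (modify a.txt): modified={a.txt} staged={none}
After op 3 (modify a.txt): modified={a.txt} staged={none}
After op 4 (modify b.txt): modified={a.txt, b.txt} staged={none}
After op 5 (modify d.txt): modified={a.txt, b.txt, d.txt} staged={none}
After op 6 (git add b.txt): modified={a.txt, d.txt} staged={b.txt}
After op 7 (git add b.txt): modified={a.txt, d.txt} staged={b.txt}
After op 8 (git add d.txt): modified={a.txt} staged={b.txt, d.txt}
After op 9 (git reset c.txt): modified={a.txt} staged={b.txt, d.txt}
After op 10 (modify b.txt): modified={a.txt, b.txt} staged={b.txt, d.txt}
After op 11 (git reset b.txt): modified={a.txt, b.txt} staged={d.txt}
After op 12 (modify d.txt): modified={a.txt, b.txt, d.txt} staged={d.txt}
After op 13 (git reset b.txt): modified={a.txt, b.txt, d.txt} staged={d.txt}
After op 14 (git commit): modified={a.txt, b.txt, d.txt} staged={none}
After op 15 (modify c.txt): modified={a.txt, b.txt, c.txt, d.txt} staged={none}
After op 16 (git add c.txt): modified={a.txt, b.txt, d.txt} staged={c.txt}
After op 17 (git add a.txt): modified={b.txt, d.txt} staged={a.txt, c.txt}
After op 18 (git add b.txt): modified={d.txt} staged={a.txt, b.txt, c.txt}
After op 19 (git reset c.txt): modified={c.txt, d.txt} staged={a.txt, b.txt}
After op 20 (modify a.txt): modified={a.txt, c.txt, d.txt} staged={a.txt, b.txt}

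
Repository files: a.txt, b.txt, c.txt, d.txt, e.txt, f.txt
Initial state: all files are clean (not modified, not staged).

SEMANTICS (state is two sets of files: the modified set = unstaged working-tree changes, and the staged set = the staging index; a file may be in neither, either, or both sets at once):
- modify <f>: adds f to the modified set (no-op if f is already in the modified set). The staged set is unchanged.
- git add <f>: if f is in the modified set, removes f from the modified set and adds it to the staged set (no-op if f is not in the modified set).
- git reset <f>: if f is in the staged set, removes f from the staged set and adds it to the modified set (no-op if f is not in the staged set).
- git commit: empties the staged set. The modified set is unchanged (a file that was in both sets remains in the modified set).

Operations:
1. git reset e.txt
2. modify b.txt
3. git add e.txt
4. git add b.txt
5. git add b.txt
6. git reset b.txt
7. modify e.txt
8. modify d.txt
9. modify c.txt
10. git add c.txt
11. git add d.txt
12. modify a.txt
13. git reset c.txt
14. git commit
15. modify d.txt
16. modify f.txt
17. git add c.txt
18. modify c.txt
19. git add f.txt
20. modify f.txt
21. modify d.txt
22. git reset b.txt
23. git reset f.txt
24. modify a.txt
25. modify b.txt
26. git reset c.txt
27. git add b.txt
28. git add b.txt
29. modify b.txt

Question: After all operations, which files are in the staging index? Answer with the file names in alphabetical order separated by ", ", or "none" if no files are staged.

Answer: b.txt

Derivation:
After op 1 (git reset e.txt): modified={none} staged={none}
After op 2 (modify b.txt): modified={b.txt} staged={none}
After op 3 (git add e.txt): modified={b.txt} staged={none}
After op 4 (git add b.txt): modified={none} staged={b.txt}
After op 5 (git add b.txt): modified={none} staged={b.txt}
After op 6 (git reset b.txt): modified={b.txt} staged={none}
After op 7 (modify e.txt): modified={b.txt, e.txt} staged={none}
After op 8 (modify d.txt): modified={b.txt, d.txt, e.txt} staged={none}
After op 9 (modify c.txt): modified={b.txt, c.txt, d.txt, e.txt} staged={none}
After op 10 (git add c.txt): modified={b.txt, d.txt, e.txt} staged={c.txt}
After op 11 (git add d.txt): modified={b.txt, e.txt} staged={c.txt, d.txt}
After op 12 (modify a.txt): modified={a.txt, b.txt, e.txt} staged={c.txt, d.txt}
After op 13 (git reset c.txt): modified={a.txt, b.txt, c.txt, e.txt} staged={d.txt}
After op 14 (git commit): modified={a.txt, b.txt, c.txt, e.txt} staged={none}
After op 15 (modify d.txt): modified={a.txt, b.txt, c.txt, d.txt, e.txt} staged={none}
After op 16 (modify f.txt): modified={a.txt, b.txt, c.txt, d.txt, e.txt, f.txt} staged={none}
After op 17 (git add c.txt): modified={a.txt, b.txt, d.txt, e.txt, f.txt} staged={c.txt}
After op 18 (modify c.txt): modified={a.txt, b.txt, c.txt, d.txt, e.txt, f.txt} staged={c.txt}
After op 19 (git add f.txt): modified={a.txt, b.txt, c.txt, d.txt, e.txt} staged={c.txt, f.txt}
After op 20 (modify f.txt): modified={a.txt, b.txt, c.txt, d.txt, e.txt, f.txt} staged={c.txt, f.txt}
After op 21 (modify d.txt): modified={a.txt, b.txt, c.txt, d.txt, e.txt, f.txt} staged={c.txt, f.txt}
After op 22 (git reset b.txt): modified={a.txt, b.txt, c.txt, d.txt, e.txt, f.txt} staged={c.txt, f.txt}
After op 23 (git reset f.txt): modified={a.txt, b.txt, c.txt, d.txt, e.txt, f.txt} staged={c.txt}
After op 24 (modify a.txt): modified={a.txt, b.txt, c.txt, d.txt, e.txt, f.txt} staged={c.txt}
After op 25 (modify b.txt): modified={a.txt, b.txt, c.txt, d.txt, e.txt, f.txt} staged={c.txt}
After op 26 (git reset c.txt): modified={a.txt, b.txt, c.txt, d.txt, e.txt, f.txt} staged={none}
After op 27 (git add b.txt): modified={a.txt, c.txt, d.txt, e.txt, f.txt} staged={b.txt}
After op 28 (git add b.txt): modified={a.txt, c.txt, d.txt, e.txt, f.txt} staged={b.txt}
After op 29 (modify b.txt): modified={a.txt, b.txt, c.txt, d.txt, e.txt, f.txt} staged={b.txt}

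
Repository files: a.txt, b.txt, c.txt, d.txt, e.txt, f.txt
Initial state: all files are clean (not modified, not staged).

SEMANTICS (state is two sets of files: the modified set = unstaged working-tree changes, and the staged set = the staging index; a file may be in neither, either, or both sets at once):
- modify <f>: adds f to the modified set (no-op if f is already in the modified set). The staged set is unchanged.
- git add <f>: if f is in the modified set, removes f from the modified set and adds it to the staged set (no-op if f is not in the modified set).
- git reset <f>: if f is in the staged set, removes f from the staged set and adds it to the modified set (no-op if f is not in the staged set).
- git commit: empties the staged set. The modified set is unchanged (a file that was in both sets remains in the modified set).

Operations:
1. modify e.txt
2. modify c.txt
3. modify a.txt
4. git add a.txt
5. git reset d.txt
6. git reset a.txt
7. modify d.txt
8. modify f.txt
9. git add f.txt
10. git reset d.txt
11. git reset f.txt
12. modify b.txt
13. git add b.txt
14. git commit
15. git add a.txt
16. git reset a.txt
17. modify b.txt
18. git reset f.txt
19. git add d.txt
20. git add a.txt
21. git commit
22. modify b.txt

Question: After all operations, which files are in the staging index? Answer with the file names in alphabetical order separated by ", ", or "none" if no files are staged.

Answer: none

Derivation:
After op 1 (modify e.txt): modified={e.txt} staged={none}
After op 2 (modify c.txt): modified={c.txt, e.txt} staged={none}
After op 3 (modify a.txt): modified={a.txt, c.txt, e.txt} staged={none}
After op 4 (git add a.txt): modified={c.txt, e.txt} staged={a.txt}
After op 5 (git reset d.txt): modified={c.txt, e.txt} staged={a.txt}
After op 6 (git reset a.txt): modified={a.txt, c.txt, e.txt} staged={none}
After op 7 (modify d.txt): modified={a.txt, c.txt, d.txt, e.txt} staged={none}
After op 8 (modify f.txt): modified={a.txt, c.txt, d.txt, e.txt, f.txt} staged={none}
After op 9 (git add f.txt): modified={a.txt, c.txt, d.txt, e.txt} staged={f.txt}
After op 10 (git reset d.txt): modified={a.txt, c.txt, d.txt, e.txt} staged={f.txt}
After op 11 (git reset f.txt): modified={a.txt, c.txt, d.txt, e.txt, f.txt} staged={none}
After op 12 (modify b.txt): modified={a.txt, b.txt, c.txt, d.txt, e.txt, f.txt} staged={none}
After op 13 (git add b.txt): modified={a.txt, c.txt, d.txt, e.txt, f.txt} staged={b.txt}
After op 14 (git commit): modified={a.txt, c.txt, d.txt, e.txt, f.txt} staged={none}
After op 15 (git add a.txt): modified={c.txt, d.txt, e.txt, f.txt} staged={a.txt}
After op 16 (git reset a.txt): modified={a.txt, c.txt, d.txt, e.txt, f.txt} staged={none}
After op 17 (modify b.txt): modified={a.txt, b.txt, c.txt, d.txt, e.txt, f.txt} staged={none}
After op 18 (git reset f.txt): modified={a.txt, b.txt, c.txt, d.txt, e.txt, f.txt} staged={none}
After op 19 (git add d.txt): modified={a.txt, b.txt, c.txt, e.txt, f.txt} staged={d.txt}
After op 20 (git add a.txt): modified={b.txt, c.txt, e.txt, f.txt} staged={a.txt, d.txt}
After op 21 (git commit): modified={b.txt, c.txt, e.txt, f.txt} staged={none}
After op 22 (modify b.txt): modified={b.txt, c.txt, e.txt, f.txt} staged={none}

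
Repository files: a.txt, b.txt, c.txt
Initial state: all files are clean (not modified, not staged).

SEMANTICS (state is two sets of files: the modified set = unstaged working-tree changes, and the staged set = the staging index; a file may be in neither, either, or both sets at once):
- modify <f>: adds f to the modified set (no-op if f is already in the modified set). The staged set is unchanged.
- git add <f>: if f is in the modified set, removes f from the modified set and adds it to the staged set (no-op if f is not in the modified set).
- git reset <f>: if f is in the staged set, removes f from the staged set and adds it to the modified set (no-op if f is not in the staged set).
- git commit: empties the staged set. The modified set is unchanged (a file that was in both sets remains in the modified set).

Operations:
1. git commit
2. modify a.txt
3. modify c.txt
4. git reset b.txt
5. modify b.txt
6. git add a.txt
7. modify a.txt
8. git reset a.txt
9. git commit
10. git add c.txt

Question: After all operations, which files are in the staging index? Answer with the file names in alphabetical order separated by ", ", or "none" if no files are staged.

After op 1 (git commit): modified={none} staged={none}
After op 2 (modify a.txt): modified={a.txt} staged={none}
After op 3 (modify c.txt): modified={a.txt, c.txt} staged={none}
After op 4 (git reset b.txt): modified={a.txt, c.txt} staged={none}
After op 5 (modify b.txt): modified={a.txt, b.txt, c.txt} staged={none}
After op 6 (git add a.txt): modified={b.txt, c.txt} staged={a.txt}
After op 7 (modify a.txt): modified={a.txt, b.txt, c.txt} staged={a.txt}
After op 8 (git reset a.txt): modified={a.txt, b.txt, c.txt} staged={none}
After op 9 (git commit): modified={a.txt, b.txt, c.txt} staged={none}
After op 10 (git add c.txt): modified={a.txt, b.txt} staged={c.txt}

Answer: c.txt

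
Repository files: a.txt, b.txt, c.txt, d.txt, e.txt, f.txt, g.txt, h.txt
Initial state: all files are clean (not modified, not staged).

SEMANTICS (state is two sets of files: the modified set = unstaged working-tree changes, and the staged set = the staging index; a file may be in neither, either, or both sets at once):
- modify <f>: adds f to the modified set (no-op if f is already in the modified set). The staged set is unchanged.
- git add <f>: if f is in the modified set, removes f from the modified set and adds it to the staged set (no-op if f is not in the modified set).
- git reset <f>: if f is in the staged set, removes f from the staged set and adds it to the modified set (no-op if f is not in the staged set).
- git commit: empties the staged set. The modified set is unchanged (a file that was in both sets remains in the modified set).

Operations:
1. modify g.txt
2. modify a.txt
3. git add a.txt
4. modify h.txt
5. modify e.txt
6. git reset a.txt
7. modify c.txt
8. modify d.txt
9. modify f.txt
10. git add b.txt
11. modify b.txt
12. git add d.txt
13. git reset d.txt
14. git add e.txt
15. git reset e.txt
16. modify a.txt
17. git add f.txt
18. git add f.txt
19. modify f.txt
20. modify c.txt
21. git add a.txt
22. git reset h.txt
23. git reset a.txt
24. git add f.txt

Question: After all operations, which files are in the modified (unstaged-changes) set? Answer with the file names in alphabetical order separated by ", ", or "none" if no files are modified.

After op 1 (modify g.txt): modified={g.txt} staged={none}
After op 2 (modify a.txt): modified={a.txt, g.txt} staged={none}
After op 3 (git add a.txt): modified={g.txt} staged={a.txt}
After op 4 (modify h.txt): modified={g.txt, h.txt} staged={a.txt}
After op 5 (modify e.txt): modified={e.txt, g.txt, h.txt} staged={a.txt}
After op 6 (git reset a.txt): modified={a.txt, e.txt, g.txt, h.txt} staged={none}
After op 7 (modify c.txt): modified={a.txt, c.txt, e.txt, g.txt, h.txt} staged={none}
After op 8 (modify d.txt): modified={a.txt, c.txt, d.txt, e.txt, g.txt, h.txt} staged={none}
After op 9 (modify f.txt): modified={a.txt, c.txt, d.txt, e.txt, f.txt, g.txt, h.txt} staged={none}
After op 10 (git add b.txt): modified={a.txt, c.txt, d.txt, e.txt, f.txt, g.txt, h.txt} staged={none}
After op 11 (modify b.txt): modified={a.txt, b.txt, c.txt, d.txt, e.txt, f.txt, g.txt, h.txt} staged={none}
After op 12 (git add d.txt): modified={a.txt, b.txt, c.txt, e.txt, f.txt, g.txt, h.txt} staged={d.txt}
After op 13 (git reset d.txt): modified={a.txt, b.txt, c.txt, d.txt, e.txt, f.txt, g.txt, h.txt} staged={none}
After op 14 (git add e.txt): modified={a.txt, b.txt, c.txt, d.txt, f.txt, g.txt, h.txt} staged={e.txt}
After op 15 (git reset e.txt): modified={a.txt, b.txt, c.txt, d.txt, e.txt, f.txt, g.txt, h.txt} staged={none}
After op 16 (modify a.txt): modified={a.txt, b.txt, c.txt, d.txt, e.txt, f.txt, g.txt, h.txt} staged={none}
After op 17 (git add f.txt): modified={a.txt, b.txt, c.txt, d.txt, e.txt, g.txt, h.txt} staged={f.txt}
After op 18 (git add f.txt): modified={a.txt, b.txt, c.txt, d.txt, e.txt, g.txt, h.txt} staged={f.txt}
After op 19 (modify f.txt): modified={a.txt, b.txt, c.txt, d.txt, e.txt, f.txt, g.txt, h.txt} staged={f.txt}
After op 20 (modify c.txt): modified={a.txt, b.txt, c.txt, d.txt, e.txt, f.txt, g.txt, h.txt} staged={f.txt}
After op 21 (git add a.txt): modified={b.txt, c.txt, d.txt, e.txt, f.txt, g.txt, h.txt} staged={a.txt, f.txt}
After op 22 (git reset h.txt): modified={b.txt, c.txt, d.txt, e.txt, f.txt, g.txt, h.txt} staged={a.txt, f.txt}
After op 23 (git reset a.txt): modified={a.txt, b.txt, c.txt, d.txt, e.txt, f.txt, g.txt, h.txt} staged={f.txt}
After op 24 (git add f.txt): modified={a.txt, b.txt, c.txt, d.txt, e.txt, g.txt, h.txt} staged={f.txt}

Answer: a.txt, b.txt, c.txt, d.txt, e.txt, g.txt, h.txt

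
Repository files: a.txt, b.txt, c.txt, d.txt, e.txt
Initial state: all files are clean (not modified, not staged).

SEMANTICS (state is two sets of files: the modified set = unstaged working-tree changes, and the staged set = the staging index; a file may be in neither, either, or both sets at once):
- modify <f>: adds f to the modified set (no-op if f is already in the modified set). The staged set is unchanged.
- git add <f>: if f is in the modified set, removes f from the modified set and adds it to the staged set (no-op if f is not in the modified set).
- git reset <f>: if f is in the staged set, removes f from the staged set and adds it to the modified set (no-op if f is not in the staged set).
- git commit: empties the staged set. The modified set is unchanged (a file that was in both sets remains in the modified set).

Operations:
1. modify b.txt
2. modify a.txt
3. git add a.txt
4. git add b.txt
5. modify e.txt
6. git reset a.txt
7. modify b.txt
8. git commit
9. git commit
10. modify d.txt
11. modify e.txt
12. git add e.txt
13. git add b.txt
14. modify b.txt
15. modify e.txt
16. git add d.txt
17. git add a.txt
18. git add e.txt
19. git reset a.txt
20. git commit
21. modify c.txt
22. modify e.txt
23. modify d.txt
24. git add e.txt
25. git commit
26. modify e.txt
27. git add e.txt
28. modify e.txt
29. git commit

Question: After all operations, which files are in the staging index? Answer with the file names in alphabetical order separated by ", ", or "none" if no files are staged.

Answer: none

Derivation:
After op 1 (modify b.txt): modified={b.txt} staged={none}
After op 2 (modify a.txt): modified={a.txt, b.txt} staged={none}
After op 3 (git add a.txt): modified={b.txt} staged={a.txt}
After op 4 (git add b.txt): modified={none} staged={a.txt, b.txt}
After op 5 (modify e.txt): modified={e.txt} staged={a.txt, b.txt}
After op 6 (git reset a.txt): modified={a.txt, e.txt} staged={b.txt}
After op 7 (modify b.txt): modified={a.txt, b.txt, e.txt} staged={b.txt}
After op 8 (git commit): modified={a.txt, b.txt, e.txt} staged={none}
After op 9 (git commit): modified={a.txt, b.txt, e.txt} staged={none}
After op 10 (modify d.txt): modified={a.txt, b.txt, d.txt, e.txt} staged={none}
After op 11 (modify e.txt): modified={a.txt, b.txt, d.txt, e.txt} staged={none}
After op 12 (git add e.txt): modified={a.txt, b.txt, d.txt} staged={e.txt}
After op 13 (git add b.txt): modified={a.txt, d.txt} staged={b.txt, e.txt}
After op 14 (modify b.txt): modified={a.txt, b.txt, d.txt} staged={b.txt, e.txt}
After op 15 (modify e.txt): modified={a.txt, b.txt, d.txt, e.txt} staged={b.txt, e.txt}
After op 16 (git add d.txt): modified={a.txt, b.txt, e.txt} staged={b.txt, d.txt, e.txt}
After op 17 (git add a.txt): modified={b.txt, e.txt} staged={a.txt, b.txt, d.txt, e.txt}
After op 18 (git add e.txt): modified={b.txt} staged={a.txt, b.txt, d.txt, e.txt}
After op 19 (git reset a.txt): modified={a.txt, b.txt} staged={b.txt, d.txt, e.txt}
After op 20 (git commit): modified={a.txt, b.txt} staged={none}
After op 21 (modify c.txt): modified={a.txt, b.txt, c.txt} staged={none}
After op 22 (modify e.txt): modified={a.txt, b.txt, c.txt, e.txt} staged={none}
After op 23 (modify d.txt): modified={a.txt, b.txt, c.txt, d.txt, e.txt} staged={none}
After op 24 (git add e.txt): modified={a.txt, b.txt, c.txt, d.txt} staged={e.txt}
After op 25 (git commit): modified={a.txt, b.txt, c.txt, d.txt} staged={none}
After op 26 (modify e.txt): modified={a.txt, b.txt, c.txt, d.txt, e.txt} staged={none}
After op 27 (git add e.txt): modified={a.txt, b.txt, c.txt, d.txt} staged={e.txt}
After op 28 (modify e.txt): modified={a.txt, b.txt, c.txt, d.txt, e.txt} staged={e.txt}
After op 29 (git commit): modified={a.txt, b.txt, c.txt, d.txt, e.txt} staged={none}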